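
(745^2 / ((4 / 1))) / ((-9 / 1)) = -555025 / 36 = -15417.36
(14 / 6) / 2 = 7 / 6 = 1.17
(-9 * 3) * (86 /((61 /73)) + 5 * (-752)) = 6023214 /61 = 98741.21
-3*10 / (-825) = 2 / 55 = 0.04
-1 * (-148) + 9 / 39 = 1927 / 13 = 148.23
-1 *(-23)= 23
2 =2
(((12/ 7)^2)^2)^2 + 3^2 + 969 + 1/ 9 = 54617378467/ 51883209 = 1052.70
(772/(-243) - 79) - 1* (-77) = -1258/243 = -5.18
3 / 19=0.16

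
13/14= 0.93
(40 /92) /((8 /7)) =35 /92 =0.38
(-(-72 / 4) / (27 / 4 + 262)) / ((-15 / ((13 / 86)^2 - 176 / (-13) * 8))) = -12498918 / 25839775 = -0.48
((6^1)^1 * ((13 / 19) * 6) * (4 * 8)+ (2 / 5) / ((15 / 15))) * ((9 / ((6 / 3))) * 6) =2022786 / 95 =21292.48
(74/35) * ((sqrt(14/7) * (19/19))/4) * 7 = 37 * sqrt(2)/10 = 5.23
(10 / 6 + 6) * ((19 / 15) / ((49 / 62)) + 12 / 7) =25.43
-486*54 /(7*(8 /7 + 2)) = -13122 /11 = -1192.91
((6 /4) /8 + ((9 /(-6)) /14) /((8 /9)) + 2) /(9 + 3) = 463 /2688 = 0.17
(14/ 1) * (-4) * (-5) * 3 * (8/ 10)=672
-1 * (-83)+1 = 84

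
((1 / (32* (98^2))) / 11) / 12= 0.00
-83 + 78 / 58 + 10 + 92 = 590 / 29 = 20.34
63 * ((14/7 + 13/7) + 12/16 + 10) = 3681/4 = 920.25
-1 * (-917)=917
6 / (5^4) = 6 / 625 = 0.01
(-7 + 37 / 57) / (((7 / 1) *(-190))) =0.00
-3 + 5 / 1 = 2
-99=-99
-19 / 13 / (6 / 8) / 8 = -19 / 78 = -0.24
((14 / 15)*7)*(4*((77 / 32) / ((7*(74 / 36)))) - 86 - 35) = -786.16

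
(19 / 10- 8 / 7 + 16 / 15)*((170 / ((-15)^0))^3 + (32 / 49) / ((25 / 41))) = 384176212916 / 42875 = 8960378.14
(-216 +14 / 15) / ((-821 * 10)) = 1613 / 61575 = 0.03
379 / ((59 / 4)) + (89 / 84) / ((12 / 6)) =259939 / 9912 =26.22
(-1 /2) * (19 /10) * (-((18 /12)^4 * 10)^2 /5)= 486.95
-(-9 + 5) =4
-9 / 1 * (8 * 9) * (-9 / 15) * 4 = 7776 / 5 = 1555.20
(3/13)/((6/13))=1/2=0.50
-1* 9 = -9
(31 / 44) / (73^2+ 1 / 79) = 2449 / 18523648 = 0.00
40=40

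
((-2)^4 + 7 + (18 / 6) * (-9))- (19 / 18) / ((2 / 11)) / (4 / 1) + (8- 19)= -2369 / 144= -16.45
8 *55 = 440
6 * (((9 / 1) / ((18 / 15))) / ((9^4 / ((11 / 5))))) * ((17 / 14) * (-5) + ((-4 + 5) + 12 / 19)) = -12991 / 193914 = -0.07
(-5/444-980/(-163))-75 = -4993595/72372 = -69.00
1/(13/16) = 16/13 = 1.23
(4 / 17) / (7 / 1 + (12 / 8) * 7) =8 / 595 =0.01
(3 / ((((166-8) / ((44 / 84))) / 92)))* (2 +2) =2024 / 553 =3.66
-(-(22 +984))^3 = 1018108216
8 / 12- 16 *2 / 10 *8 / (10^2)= 154 / 375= 0.41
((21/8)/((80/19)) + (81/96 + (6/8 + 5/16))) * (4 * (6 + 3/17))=33999/544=62.50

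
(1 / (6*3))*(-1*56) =-28 / 9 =-3.11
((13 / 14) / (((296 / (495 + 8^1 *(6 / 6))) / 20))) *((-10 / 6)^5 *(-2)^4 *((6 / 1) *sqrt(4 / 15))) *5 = -1634750000 *sqrt(15) / 62937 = -100598.37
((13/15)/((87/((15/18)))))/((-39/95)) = -95/4698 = -0.02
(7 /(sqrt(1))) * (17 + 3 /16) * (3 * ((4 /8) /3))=60.16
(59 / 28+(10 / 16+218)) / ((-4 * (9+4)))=-12361 / 2912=-4.24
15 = 15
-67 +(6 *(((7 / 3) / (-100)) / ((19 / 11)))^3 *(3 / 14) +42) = -514425065219 / 20577000000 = -25.00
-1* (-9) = 9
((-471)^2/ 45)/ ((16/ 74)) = 22800.32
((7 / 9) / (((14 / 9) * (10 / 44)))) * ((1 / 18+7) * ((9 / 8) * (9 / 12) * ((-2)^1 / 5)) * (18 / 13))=-37719 / 5200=-7.25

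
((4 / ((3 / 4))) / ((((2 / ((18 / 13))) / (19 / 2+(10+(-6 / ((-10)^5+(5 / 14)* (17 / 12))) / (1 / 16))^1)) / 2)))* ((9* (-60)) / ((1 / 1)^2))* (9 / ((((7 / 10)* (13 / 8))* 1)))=-2445628917703680 / 3974859889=-615274.25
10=10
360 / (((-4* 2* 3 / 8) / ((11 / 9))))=-440 / 3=-146.67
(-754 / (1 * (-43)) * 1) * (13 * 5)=1139.77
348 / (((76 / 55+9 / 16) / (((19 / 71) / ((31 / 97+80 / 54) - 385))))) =-262738080 / 2102036011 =-0.12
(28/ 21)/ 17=4/ 51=0.08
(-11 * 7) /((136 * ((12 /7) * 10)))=-539 /16320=-0.03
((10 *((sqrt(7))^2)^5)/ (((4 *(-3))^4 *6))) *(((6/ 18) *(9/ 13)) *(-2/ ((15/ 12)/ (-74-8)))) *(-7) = -4823609/ 16848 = -286.30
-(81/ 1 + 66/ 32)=-1329/ 16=-83.06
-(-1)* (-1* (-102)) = 102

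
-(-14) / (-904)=-7 / 452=-0.02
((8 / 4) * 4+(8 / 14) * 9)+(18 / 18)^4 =99 / 7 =14.14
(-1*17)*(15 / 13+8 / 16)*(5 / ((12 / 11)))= -40205 / 312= -128.86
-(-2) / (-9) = -2 / 9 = -0.22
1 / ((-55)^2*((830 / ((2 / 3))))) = 1 / 3766125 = 0.00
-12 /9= -4 /3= -1.33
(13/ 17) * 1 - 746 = -12669/ 17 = -745.24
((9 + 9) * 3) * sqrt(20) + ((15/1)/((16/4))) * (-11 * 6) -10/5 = -499/2 + 108 * sqrt(5) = -8.00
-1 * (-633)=633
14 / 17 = 0.82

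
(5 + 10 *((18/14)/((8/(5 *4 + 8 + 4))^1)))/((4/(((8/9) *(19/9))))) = 15010/567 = 26.47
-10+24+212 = 226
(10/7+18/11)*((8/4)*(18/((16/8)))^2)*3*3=344088/77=4468.68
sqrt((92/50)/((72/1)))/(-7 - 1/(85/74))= -17 * sqrt(23)/4014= -0.02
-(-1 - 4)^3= 125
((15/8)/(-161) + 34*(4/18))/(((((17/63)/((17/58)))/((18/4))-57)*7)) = -787041/41477464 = -0.02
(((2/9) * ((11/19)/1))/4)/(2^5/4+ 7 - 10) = 11/1710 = 0.01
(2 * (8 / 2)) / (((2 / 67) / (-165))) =-44220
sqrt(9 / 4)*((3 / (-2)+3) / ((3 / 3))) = 9 / 4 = 2.25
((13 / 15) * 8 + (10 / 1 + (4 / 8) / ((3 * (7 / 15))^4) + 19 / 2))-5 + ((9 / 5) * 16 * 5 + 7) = 6214874 / 36015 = 172.56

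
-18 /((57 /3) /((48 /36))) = -24 /19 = -1.26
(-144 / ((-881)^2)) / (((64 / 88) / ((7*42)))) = -58212 / 776161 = -0.07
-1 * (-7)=7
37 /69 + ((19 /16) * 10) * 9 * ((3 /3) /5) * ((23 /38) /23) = 1213 /1104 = 1.10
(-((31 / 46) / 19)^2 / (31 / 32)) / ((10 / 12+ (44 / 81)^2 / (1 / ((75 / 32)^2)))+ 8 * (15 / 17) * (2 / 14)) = -1376911872 / 3671343695735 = -0.00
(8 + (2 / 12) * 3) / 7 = 17 / 14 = 1.21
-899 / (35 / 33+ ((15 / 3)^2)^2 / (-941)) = -27916647 / 12310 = -2267.80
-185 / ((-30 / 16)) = 296 / 3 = 98.67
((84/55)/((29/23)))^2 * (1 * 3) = 11197872/2544025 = 4.40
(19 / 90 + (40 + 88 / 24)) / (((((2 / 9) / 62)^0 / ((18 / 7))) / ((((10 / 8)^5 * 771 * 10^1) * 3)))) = 28543865625 / 3584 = 7964248.22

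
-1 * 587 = -587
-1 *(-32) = 32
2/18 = 1/9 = 0.11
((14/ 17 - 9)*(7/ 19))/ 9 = -973/ 2907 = -0.33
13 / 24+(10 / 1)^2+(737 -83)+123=21061 / 24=877.54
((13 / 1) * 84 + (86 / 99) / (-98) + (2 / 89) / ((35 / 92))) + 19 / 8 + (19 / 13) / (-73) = 17936001290569 / 16388812440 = 1094.41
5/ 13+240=3125/ 13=240.38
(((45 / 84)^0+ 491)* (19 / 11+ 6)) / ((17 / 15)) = 36900 / 11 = 3354.55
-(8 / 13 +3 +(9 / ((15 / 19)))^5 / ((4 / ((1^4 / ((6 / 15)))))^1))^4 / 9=-3743886832823802754247461228472959348561 / 160655625000000000000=-23303801736315194405.72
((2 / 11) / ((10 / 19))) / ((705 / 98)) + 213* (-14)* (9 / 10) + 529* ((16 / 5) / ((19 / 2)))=-1845910537 / 736725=-2505.56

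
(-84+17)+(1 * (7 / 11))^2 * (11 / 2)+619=12193 / 22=554.23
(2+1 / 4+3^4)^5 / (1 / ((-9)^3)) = -2985029970014997 / 1024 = -2915068330092.77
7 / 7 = 1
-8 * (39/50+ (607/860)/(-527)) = -3529046/566525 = -6.23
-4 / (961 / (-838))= 3.49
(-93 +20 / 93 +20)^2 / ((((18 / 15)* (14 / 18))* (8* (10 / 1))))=6545623 / 92256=70.95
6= 6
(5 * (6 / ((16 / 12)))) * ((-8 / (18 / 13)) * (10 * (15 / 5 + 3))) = -7800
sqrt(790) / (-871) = -sqrt(790) / 871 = -0.03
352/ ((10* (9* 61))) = 176/ 2745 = 0.06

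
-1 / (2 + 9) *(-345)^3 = 3733056.82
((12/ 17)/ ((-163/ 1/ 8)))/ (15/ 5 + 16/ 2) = -96/ 30481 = -0.00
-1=-1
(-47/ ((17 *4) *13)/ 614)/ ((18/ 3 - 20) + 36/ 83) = 3901/ 611165776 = 0.00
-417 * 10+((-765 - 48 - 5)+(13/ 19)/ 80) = -7581747/ 1520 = -4987.99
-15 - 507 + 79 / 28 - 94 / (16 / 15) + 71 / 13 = -438141 / 728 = -601.84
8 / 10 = 4 / 5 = 0.80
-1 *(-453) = 453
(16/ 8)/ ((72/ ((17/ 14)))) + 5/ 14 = 197/ 504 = 0.39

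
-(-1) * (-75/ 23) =-75/ 23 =-3.26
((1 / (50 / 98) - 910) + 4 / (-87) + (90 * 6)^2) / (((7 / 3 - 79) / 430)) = -27186961259 / 16675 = -1630402.47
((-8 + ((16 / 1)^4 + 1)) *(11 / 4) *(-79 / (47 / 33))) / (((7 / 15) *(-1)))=21419169.45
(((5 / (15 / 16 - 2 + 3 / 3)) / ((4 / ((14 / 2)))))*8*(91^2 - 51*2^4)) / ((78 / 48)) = -66886400 / 13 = -5145107.69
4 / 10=2 / 5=0.40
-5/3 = -1.67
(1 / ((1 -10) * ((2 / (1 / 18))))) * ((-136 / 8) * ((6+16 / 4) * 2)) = 85 / 81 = 1.05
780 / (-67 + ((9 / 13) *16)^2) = 131820 / 9413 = 14.00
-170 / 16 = -10.62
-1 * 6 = -6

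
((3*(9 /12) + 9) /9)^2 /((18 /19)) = 475 /288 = 1.65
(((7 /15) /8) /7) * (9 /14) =0.01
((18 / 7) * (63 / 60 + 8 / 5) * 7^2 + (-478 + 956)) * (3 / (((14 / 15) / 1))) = 73071 / 28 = 2609.68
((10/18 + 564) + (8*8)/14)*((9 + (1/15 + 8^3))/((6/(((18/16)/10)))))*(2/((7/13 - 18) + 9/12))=-182157742/273735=-665.45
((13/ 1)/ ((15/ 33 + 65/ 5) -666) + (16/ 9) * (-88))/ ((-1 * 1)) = 10107911/ 64602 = 156.46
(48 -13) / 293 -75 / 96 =-6205 / 9376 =-0.66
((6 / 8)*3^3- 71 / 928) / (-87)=-18721 / 80736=-0.23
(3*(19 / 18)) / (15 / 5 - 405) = -0.01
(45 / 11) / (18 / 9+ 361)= 15 / 1331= 0.01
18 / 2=9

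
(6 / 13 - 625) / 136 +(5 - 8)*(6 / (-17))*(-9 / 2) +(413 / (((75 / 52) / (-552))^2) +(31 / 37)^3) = 3385943873844019973 / 55971565000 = 60494000.37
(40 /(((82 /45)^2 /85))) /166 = 860625 /139523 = 6.17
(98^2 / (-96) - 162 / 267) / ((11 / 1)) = -214985 / 23496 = -9.15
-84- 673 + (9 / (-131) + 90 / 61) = -6037946 / 7991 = -755.59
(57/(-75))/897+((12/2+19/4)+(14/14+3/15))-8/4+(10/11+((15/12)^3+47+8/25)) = 60.13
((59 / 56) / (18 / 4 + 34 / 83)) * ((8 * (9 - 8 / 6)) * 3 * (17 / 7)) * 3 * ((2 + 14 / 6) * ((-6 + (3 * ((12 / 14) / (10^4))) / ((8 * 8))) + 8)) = 111513924503059 / 44727200000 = 2493.20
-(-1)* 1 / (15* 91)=1 / 1365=0.00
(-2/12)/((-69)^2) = -1/28566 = -0.00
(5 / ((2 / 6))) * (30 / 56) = 225 / 28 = 8.04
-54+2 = -52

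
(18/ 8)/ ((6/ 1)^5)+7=24193/ 3456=7.00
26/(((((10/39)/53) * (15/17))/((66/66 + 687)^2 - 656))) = 71975729072/25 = 2879029162.88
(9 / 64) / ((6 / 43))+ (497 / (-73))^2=32304593 / 682112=47.36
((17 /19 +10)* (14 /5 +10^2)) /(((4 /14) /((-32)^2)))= 381330432 /95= 4014004.55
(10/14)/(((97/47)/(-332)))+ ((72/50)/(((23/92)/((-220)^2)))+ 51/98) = 2649033371/9506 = 278669.62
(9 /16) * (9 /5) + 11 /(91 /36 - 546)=310617 /313040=0.99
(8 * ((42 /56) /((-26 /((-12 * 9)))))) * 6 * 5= 747.69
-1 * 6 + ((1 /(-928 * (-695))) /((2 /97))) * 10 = -773855 /128992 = -6.00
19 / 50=0.38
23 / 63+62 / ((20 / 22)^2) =237463 / 3150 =75.39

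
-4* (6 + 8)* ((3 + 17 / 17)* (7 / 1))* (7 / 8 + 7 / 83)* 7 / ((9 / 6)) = -1747928 / 249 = -7019.79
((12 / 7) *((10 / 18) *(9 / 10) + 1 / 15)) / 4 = 17 / 70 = 0.24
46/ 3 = 15.33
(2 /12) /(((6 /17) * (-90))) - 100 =-324017 /3240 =-100.01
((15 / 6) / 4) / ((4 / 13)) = 65 / 32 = 2.03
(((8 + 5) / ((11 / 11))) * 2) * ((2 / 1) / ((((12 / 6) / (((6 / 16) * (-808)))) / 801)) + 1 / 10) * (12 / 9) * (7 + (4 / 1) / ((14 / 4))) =-2397904652 / 35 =-68511561.49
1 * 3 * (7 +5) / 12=3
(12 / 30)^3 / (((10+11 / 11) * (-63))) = -8 / 86625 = -0.00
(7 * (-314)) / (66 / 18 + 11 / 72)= -575.48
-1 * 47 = -47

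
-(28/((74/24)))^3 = -37933056/50653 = -748.88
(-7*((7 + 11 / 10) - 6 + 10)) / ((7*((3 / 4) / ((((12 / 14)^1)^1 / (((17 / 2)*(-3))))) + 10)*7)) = 968 / 6895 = 0.14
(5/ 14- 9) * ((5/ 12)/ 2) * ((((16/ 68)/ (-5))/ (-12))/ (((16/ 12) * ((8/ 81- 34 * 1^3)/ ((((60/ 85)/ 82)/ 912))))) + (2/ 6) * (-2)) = 23937080620123/ 19940972921856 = 1.20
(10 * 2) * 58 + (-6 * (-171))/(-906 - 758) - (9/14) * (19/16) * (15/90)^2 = 13504251/11648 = 1159.36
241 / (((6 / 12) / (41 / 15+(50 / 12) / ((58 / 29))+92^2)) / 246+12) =5020822649 / 249999473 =20.08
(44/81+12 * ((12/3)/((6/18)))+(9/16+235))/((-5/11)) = -5418787/6480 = -836.23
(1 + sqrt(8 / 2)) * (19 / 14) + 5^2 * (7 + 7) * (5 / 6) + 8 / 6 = 297.07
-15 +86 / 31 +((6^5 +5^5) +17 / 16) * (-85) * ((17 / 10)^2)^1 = -26566790479 / 9920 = -2678103.88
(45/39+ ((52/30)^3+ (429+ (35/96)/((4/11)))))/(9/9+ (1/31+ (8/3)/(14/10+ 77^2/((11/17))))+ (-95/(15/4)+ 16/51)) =-9863012246277211/542172523776000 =-18.19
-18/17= -1.06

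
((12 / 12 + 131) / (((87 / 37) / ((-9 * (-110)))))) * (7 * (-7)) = -78974280 / 29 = -2723251.03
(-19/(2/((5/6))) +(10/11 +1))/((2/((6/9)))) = -793/396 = -2.00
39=39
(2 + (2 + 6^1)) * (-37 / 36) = -185 / 18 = -10.28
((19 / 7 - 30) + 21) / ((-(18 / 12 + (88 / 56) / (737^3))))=3202524424 / 764238785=4.19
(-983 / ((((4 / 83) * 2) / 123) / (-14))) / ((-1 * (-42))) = 3345149 / 8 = 418143.62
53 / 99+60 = 5993 / 99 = 60.54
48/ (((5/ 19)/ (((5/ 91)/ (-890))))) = -456/ 40495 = -0.01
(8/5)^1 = 8/5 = 1.60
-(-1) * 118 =118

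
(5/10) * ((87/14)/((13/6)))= 261/182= 1.43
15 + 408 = 423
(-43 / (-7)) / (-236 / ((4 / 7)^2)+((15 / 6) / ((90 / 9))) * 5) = -86 / 10101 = -0.01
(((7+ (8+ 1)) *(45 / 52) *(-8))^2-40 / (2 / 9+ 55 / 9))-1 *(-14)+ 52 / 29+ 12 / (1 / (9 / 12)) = 1144274189 / 93119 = 12288.30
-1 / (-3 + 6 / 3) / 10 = 0.10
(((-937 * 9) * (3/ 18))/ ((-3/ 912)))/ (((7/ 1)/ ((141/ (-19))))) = -3170808/ 7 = -452972.57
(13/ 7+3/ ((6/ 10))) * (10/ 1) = 480/ 7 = 68.57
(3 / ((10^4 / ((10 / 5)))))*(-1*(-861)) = 2583 / 5000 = 0.52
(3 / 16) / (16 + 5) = 1 / 112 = 0.01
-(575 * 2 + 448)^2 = -2553604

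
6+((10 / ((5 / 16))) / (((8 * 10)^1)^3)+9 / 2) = 168001 / 16000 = 10.50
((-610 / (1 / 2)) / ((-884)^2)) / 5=-61 / 195364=-0.00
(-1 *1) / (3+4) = -1 / 7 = -0.14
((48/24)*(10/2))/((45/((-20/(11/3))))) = -40/33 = -1.21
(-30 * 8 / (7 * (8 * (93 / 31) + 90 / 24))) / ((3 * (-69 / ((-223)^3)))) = -3548661440 / 53613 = -66190.32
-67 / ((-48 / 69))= 1541 / 16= 96.31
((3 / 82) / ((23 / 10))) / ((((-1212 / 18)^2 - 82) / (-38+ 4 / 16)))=-20385 / 151128952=-0.00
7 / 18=0.39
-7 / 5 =-1.40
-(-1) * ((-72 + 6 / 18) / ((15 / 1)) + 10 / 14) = -256 / 63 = -4.06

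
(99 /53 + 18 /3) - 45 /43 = 15546 /2279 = 6.82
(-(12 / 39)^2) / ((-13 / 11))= 176 / 2197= 0.08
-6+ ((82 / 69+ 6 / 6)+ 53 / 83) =-18172 / 5727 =-3.17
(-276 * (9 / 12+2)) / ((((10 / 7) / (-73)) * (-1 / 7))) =-2714943 / 10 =-271494.30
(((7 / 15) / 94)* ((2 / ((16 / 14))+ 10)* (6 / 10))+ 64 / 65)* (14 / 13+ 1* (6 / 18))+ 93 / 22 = 1263791 / 223080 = 5.67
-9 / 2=-4.50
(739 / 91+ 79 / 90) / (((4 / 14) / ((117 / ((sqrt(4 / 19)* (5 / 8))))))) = 12849.86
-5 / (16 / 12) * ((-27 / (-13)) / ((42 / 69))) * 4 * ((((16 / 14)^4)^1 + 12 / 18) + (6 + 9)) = -388544175 / 436982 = -889.15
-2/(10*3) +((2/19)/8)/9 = -223/3420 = -0.07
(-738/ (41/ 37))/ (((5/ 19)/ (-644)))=8149176/ 5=1629835.20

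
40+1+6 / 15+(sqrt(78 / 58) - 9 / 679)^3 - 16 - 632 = -27537088304493 / 45391791655+17987646*sqrt(1131) / 387735481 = -605.09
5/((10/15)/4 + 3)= 30/19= 1.58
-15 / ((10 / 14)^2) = -147 / 5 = -29.40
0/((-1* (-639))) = 0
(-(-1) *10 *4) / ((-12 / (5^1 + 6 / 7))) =-410 / 21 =-19.52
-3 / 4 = -0.75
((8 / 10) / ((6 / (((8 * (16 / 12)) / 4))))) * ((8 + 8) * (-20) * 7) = -7168 / 9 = -796.44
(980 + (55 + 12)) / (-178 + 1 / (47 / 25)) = -5.90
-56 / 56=-1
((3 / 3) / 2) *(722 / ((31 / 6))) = 69.87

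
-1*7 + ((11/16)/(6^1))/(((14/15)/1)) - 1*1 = -3529/448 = -7.88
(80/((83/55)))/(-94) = -2200/3901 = -0.56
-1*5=-5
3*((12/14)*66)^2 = 470448/49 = 9600.98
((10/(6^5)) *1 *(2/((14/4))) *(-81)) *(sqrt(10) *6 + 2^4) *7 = -5 *sqrt(10)/2 - 20/3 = -14.57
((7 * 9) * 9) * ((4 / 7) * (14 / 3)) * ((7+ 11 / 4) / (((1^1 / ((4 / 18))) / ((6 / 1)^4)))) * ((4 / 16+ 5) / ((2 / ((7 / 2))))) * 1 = 39007332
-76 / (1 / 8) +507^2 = 256441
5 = 5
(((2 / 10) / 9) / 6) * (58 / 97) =29 / 13095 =0.00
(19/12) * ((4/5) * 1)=19/15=1.27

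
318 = 318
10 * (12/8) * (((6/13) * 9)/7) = 810/91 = 8.90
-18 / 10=-9 / 5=-1.80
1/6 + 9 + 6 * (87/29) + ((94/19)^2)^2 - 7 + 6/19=484465141/781926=619.58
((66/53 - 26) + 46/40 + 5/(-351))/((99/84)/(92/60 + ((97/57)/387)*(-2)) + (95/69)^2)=-287983886889223/32538948242775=-8.85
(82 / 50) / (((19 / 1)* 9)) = 0.01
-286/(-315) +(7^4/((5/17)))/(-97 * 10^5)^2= 26909740002571471/29638350000000000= 0.91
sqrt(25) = 5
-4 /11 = -0.36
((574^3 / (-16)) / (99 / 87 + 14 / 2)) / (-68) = 685557187 / 32096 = 21359.58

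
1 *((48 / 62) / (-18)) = -4 / 93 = -0.04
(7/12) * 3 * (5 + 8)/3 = 91/12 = 7.58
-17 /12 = -1.42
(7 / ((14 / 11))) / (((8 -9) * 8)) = -11 / 16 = -0.69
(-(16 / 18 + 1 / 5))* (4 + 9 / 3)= -343 / 45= -7.62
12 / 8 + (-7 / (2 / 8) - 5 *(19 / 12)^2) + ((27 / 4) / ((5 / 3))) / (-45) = -140849 / 3600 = -39.12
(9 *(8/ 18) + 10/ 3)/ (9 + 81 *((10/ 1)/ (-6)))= -11/ 189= -0.06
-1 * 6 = -6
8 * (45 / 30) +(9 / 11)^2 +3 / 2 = 14.17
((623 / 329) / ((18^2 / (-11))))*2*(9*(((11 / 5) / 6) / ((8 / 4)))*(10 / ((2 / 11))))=-118459 / 10152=-11.67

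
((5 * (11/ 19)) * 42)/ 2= 1155/ 19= 60.79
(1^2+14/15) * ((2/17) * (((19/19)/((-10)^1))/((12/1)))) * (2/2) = -29/15300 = -0.00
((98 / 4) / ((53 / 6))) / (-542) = -147 / 28726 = -0.01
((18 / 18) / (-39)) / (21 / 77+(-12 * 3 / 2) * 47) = 11 / 362817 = 0.00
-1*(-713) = 713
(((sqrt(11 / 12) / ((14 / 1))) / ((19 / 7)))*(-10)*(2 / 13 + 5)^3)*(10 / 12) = -7519075*sqrt(33) / 1502748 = -28.74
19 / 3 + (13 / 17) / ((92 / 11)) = 30145 / 4692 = 6.42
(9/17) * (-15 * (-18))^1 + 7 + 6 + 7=2770/17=162.94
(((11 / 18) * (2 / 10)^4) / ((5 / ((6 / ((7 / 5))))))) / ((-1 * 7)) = -11 / 91875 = -0.00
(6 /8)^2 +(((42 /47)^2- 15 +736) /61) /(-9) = -14596579 /19403856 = -0.75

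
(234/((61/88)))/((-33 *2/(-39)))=12168/61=199.48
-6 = -6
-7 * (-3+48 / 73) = 1197 / 73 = 16.40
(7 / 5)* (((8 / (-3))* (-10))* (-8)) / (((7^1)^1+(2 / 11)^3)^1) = -1192576 / 27975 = -42.63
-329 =-329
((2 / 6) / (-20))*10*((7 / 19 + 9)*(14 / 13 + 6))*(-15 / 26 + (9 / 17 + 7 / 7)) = -1723574 / 163761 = -10.52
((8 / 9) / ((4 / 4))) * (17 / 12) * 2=68 / 27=2.52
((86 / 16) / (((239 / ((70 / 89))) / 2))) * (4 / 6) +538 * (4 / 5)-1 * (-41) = 150414766 / 319065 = 471.42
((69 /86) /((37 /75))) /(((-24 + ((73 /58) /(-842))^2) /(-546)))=134776186127856 /3642684370817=37.00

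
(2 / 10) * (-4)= -4 / 5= -0.80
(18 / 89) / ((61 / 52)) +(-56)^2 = 17026280 / 5429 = 3136.17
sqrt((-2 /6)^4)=1 /9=0.11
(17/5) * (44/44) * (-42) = -714/5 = -142.80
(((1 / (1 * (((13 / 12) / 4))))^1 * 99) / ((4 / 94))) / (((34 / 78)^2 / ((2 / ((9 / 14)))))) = 40648608 / 289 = 140652.62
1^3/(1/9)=9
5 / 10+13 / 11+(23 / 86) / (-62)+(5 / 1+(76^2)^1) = 339165601 / 58652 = 5782.68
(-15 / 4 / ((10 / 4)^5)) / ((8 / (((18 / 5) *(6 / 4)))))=-81 / 3125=-0.03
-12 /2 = -6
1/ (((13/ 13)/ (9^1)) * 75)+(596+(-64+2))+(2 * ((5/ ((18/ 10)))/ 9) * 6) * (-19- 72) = 133031/ 675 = 197.08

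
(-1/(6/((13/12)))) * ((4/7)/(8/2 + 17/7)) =-13/810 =-0.02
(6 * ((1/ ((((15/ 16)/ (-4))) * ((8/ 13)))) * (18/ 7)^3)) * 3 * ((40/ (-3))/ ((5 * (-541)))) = -9704448/ 927815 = -10.46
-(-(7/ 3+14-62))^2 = -18769/ 9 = -2085.44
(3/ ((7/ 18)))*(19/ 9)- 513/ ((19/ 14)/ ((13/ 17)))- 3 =-32817/ 119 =-275.77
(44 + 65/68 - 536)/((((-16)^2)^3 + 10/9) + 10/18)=-100173/3422552404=-0.00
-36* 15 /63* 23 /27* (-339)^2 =-5873740 /7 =-839105.71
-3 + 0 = -3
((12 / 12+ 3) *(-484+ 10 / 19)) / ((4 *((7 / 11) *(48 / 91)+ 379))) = -1313598 / 1030655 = -1.27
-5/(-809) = 5/809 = 0.01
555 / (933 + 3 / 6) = 1110 / 1867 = 0.59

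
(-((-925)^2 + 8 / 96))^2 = 105421576785001 / 144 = 732094283229.17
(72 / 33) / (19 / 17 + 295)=68 / 9229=0.01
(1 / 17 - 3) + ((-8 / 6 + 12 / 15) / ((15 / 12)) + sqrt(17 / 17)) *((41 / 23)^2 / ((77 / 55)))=-1548439 / 944265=-1.64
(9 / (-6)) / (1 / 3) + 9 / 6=-3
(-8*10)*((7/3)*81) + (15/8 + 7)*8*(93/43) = -643557/43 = -14966.44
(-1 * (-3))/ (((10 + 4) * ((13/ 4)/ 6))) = 36/ 91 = 0.40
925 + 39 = 964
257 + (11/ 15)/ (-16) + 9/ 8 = 61939/ 240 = 258.08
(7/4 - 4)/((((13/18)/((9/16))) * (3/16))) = -243/26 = -9.35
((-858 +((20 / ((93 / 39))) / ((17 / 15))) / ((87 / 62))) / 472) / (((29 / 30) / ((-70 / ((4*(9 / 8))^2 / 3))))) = 147137900 / 7591707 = 19.38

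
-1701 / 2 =-850.50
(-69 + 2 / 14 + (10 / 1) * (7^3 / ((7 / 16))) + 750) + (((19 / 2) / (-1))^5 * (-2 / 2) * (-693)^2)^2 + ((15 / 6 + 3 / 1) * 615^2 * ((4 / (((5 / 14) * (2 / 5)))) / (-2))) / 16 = 9898445312054966420548559 / 7168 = 1380921500007668306438.14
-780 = -780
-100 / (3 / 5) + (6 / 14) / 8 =-166.61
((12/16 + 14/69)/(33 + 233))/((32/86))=11309/1174656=0.01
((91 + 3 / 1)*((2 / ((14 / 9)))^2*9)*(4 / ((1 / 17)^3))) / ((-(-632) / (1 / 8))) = 168334119 / 30968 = 5435.74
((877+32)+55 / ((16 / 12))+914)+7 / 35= 37289 / 20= 1864.45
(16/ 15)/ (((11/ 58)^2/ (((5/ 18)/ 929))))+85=258005567/ 3035043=85.01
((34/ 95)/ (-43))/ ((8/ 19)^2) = -323/ 6880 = -0.05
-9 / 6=-3 / 2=-1.50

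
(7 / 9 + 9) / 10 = 44 / 45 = 0.98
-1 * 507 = -507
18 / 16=9 / 8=1.12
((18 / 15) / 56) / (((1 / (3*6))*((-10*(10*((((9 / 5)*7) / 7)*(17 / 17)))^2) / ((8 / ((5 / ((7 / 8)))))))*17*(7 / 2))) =-1 / 357000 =-0.00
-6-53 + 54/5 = -241/5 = -48.20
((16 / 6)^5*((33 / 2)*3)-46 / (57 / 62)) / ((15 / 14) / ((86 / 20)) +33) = 255743747 / 1283526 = 199.25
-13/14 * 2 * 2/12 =-13/42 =-0.31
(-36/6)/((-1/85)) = 510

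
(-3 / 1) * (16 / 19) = -48 / 19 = -2.53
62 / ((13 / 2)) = 124 / 13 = 9.54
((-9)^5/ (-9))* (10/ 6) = 10935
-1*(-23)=23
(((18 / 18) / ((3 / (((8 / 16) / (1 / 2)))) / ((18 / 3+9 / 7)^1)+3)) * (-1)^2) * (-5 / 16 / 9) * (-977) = 83045 / 8352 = 9.94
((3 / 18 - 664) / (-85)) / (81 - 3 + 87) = 3983 / 84150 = 0.05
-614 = -614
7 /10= 0.70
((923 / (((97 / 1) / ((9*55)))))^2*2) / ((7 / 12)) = 5009853677400 / 65863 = 76064765.91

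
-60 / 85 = -12 / 17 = -0.71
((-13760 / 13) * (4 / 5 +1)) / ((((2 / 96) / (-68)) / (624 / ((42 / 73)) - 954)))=73890275328 / 91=811981047.56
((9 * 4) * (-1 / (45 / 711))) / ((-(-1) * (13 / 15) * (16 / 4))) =-164.08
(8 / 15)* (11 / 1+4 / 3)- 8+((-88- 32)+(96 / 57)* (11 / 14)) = -120.10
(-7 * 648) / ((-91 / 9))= 5832 / 13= 448.62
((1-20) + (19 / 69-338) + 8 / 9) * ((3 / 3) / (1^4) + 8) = -73658 / 23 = -3202.52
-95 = -95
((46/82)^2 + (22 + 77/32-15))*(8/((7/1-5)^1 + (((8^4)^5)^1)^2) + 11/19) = 5.63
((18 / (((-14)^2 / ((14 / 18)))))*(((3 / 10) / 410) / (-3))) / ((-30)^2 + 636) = -1 / 88166400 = -0.00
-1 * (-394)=394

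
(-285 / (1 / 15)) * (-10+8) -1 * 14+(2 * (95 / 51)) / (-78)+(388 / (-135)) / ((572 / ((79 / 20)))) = 56027299429 / 6563700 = 8535.93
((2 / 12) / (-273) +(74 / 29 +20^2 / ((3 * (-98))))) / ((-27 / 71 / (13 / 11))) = -28107551 / 7596666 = -3.70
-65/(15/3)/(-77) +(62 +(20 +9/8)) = 51309/616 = 83.29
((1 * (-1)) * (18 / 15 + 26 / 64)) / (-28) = 257 / 4480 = 0.06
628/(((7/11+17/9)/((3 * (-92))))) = -8579736/125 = -68637.89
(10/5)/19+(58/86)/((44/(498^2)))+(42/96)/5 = 2733142669/718960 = 3801.52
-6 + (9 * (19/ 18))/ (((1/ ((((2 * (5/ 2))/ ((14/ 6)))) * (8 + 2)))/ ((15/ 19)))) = 1083/ 7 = 154.71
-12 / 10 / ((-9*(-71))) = -2 / 1065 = -0.00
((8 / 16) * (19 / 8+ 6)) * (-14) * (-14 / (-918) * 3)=-3283 / 1224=-2.68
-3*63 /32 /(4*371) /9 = -3 /6784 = -0.00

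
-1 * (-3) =3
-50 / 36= -25 / 18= -1.39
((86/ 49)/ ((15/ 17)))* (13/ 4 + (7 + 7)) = 16813/ 490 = 34.31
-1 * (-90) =90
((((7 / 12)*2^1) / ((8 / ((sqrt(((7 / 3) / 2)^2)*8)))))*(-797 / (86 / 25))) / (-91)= 139475 / 40248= 3.47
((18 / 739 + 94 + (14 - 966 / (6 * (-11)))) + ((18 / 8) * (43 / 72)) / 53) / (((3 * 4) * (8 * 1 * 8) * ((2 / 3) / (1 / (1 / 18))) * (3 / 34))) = 86263766961 / 1764708352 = 48.88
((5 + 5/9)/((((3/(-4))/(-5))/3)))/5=200/9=22.22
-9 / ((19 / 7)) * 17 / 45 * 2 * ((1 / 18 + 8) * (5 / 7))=-2465 / 171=-14.42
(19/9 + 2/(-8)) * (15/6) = 335/72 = 4.65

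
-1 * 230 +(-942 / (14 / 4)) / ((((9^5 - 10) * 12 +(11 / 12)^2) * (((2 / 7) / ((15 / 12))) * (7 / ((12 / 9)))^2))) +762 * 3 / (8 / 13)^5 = 2102658820845613363 / 81902897348608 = 25672.58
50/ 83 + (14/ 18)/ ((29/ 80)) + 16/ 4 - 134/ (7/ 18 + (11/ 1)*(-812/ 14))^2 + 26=32.75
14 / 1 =14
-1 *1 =-1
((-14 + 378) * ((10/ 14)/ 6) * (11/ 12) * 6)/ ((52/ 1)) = 55/ 12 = 4.58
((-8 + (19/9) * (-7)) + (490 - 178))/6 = 2603/54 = 48.20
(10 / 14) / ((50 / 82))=41 / 35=1.17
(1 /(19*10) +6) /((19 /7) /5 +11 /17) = 135779 /26904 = 5.05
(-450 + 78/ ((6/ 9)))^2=110889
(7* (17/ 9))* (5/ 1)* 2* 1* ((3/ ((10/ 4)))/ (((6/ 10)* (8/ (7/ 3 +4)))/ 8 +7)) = 22610/ 1011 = 22.36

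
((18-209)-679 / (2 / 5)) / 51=-1259 / 34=-37.03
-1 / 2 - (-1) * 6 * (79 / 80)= 5.42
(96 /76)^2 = 576 /361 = 1.60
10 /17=0.59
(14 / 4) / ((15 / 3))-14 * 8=-1113 / 10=-111.30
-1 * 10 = -10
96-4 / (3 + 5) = 95.50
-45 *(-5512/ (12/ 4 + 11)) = 124020/ 7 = 17717.14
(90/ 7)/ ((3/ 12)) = 360/ 7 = 51.43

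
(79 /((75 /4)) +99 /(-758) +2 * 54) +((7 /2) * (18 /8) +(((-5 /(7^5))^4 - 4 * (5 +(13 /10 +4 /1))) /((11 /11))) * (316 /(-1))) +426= 13565.16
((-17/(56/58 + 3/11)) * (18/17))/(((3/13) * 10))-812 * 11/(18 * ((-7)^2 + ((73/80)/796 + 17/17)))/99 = -3259719035633/509372078175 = -6.40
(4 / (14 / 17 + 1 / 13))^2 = 781456 / 39601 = 19.73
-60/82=-30/41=-0.73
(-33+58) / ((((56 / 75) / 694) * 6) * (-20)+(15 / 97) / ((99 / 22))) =-12622125 / 47834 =-263.87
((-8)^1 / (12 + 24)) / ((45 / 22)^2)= -968 / 18225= -0.05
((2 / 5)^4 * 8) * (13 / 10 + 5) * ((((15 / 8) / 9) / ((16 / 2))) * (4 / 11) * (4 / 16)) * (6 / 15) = 42 / 34375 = 0.00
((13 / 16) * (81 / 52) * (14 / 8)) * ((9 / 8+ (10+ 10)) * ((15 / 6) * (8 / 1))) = 479115 / 512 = 935.77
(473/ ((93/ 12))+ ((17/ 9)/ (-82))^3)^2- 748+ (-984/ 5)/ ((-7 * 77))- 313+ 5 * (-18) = 1077158246444497838414329831/ 418427604553752573151680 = 2574.30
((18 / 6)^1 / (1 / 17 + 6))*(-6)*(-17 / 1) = 5202 / 103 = 50.50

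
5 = 5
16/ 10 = 8/ 5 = 1.60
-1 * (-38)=38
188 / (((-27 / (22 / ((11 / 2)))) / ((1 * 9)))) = -752 / 3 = -250.67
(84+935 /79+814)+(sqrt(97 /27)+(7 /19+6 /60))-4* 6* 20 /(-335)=913.63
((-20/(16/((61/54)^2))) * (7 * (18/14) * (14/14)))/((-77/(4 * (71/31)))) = 1320955/773388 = 1.71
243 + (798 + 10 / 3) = 3133 / 3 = 1044.33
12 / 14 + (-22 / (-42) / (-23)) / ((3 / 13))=157 / 207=0.76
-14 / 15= -0.93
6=6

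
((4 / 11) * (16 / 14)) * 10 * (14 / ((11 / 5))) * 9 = 28800 / 121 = 238.02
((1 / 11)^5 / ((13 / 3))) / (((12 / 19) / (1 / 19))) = 1 / 8374652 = 0.00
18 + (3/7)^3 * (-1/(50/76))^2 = 3897738/214375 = 18.18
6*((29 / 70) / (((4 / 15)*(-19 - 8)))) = -29 / 84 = -0.35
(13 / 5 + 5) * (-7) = -266 / 5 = -53.20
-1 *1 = -1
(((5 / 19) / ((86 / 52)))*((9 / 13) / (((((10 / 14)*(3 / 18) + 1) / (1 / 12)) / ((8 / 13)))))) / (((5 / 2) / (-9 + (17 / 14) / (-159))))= -481224 / 26456911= -0.02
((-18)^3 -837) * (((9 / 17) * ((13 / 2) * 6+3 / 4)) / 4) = -9543339 / 272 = -35085.81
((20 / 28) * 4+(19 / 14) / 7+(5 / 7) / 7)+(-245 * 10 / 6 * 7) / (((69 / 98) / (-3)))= 82375621 / 6762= 12182.14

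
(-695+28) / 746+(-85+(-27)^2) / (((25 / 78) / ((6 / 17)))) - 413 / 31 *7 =6044612117 / 9828550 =615.01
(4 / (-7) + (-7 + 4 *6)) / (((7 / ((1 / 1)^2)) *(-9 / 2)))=-230 / 441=-0.52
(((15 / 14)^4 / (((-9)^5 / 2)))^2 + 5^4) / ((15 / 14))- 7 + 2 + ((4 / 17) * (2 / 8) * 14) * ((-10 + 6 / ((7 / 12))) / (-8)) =413064268379183821 / 714268489235616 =578.30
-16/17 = -0.94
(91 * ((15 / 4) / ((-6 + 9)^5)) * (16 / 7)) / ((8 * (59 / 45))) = 325 / 1062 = 0.31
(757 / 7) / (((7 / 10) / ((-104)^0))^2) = 75700 / 343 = 220.70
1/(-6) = -1/6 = -0.17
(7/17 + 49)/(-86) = -420/731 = -0.57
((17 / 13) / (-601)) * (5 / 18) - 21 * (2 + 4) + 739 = 86208557 / 140634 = 613.00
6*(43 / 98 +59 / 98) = 306 / 49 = 6.24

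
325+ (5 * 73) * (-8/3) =-1945/3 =-648.33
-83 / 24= -3.46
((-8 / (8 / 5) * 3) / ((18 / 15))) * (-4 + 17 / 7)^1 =275 / 14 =19.64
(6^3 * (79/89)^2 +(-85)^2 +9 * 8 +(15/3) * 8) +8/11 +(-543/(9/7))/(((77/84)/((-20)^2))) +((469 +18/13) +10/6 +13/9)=-1797356680804/10194327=-176309.50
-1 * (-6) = 6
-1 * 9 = -9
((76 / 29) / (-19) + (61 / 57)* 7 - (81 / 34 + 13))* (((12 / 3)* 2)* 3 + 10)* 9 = -1353747 / 551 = -2456.89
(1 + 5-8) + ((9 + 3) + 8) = 18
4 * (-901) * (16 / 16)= -3604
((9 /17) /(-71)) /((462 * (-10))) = 3 /1858780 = 0.00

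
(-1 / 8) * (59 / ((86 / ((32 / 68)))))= -59 / 1462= -0.04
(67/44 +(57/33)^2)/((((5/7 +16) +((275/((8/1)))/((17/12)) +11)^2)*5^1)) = 4412163/6170067695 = 0.00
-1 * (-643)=643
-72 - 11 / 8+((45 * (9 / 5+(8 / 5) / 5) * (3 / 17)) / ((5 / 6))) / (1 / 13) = 643469 / 3400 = 189.26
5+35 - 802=-762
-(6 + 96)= -102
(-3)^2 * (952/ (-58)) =-4284/ 29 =-147.72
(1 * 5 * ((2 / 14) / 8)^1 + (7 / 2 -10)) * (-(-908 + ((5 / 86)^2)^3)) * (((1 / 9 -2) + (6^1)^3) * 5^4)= -158830073378973255224375 / 203901886508544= -778953427.55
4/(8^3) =1/128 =0.01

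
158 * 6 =948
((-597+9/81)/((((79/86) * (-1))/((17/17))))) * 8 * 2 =93568/9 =10396.44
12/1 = 12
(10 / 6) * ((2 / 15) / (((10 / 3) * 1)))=1 / 15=0.07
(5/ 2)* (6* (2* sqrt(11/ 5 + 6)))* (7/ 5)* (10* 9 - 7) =3486* sqrt(205)/ 5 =9982.38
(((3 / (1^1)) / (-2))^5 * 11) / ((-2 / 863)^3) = 1718032384431 / 256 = 6711064001.68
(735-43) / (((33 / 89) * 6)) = 30794 / 99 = 311.05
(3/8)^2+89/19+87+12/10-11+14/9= 4573519/54720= 83.58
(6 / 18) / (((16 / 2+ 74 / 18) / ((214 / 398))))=321 / 21691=0.01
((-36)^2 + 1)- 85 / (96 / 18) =20497 / 16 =1281.06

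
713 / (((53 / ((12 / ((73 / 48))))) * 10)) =205344 / 19345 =10.61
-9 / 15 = -3 / 5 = -0.60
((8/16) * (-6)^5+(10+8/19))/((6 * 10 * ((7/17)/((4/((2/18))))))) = -3757374/665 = -5650.19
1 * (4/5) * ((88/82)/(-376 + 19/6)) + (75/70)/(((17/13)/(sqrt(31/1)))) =-1056/458585 + 195 * sqrt(31)/238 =4.56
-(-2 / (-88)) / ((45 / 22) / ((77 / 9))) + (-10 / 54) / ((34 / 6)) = -1759 / 13770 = -0.13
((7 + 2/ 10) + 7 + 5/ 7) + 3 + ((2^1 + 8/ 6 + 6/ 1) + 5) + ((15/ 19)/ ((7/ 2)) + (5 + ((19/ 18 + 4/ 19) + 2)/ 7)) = 64877/ 1710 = 37.94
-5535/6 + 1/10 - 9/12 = -18463/20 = -923.15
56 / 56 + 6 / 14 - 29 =-193 / 7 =-27.57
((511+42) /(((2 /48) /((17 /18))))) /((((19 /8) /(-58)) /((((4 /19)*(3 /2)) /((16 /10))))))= -21810320 /361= -60416.40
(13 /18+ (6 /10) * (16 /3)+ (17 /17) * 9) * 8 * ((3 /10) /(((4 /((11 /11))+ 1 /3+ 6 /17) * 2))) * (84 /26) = 830382 /77675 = 10.69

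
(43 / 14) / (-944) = -43 / 13216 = -0.00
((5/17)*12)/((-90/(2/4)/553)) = -553/51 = -10.84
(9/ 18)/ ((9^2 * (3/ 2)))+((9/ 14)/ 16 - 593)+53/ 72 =-32235697/ 54432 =-592.22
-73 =-73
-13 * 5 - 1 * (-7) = -58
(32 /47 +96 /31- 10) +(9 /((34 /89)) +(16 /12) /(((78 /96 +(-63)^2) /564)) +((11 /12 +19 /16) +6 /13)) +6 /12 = 20214955331693 /981709605552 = 20.59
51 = 51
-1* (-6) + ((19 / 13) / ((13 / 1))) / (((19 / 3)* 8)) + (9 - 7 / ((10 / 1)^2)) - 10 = 166709 / 33800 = 4.93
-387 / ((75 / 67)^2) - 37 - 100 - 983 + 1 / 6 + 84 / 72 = -2676581 / 1875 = -1427.51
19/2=9.50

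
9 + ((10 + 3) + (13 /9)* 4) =250 /9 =27.78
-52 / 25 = -2.08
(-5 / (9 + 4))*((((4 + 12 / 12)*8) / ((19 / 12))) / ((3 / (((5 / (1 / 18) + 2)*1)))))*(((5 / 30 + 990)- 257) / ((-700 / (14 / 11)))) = 3237664 / 8151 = 397.21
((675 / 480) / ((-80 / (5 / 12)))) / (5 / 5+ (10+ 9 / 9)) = -5 / 8192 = -0.00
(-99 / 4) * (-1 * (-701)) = -69399 / 4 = -17349.75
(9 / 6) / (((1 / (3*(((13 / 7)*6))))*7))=351 / 49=7.16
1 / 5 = 0.20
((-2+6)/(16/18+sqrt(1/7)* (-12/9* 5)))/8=-135* sqrt(7)/1576 - 63/788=-0.31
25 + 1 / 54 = 1351 / 54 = 25.02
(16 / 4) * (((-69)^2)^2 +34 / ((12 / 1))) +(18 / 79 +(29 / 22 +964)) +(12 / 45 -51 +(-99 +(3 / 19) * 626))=14970426283141 / 165110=90669409.99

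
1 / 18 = 0.06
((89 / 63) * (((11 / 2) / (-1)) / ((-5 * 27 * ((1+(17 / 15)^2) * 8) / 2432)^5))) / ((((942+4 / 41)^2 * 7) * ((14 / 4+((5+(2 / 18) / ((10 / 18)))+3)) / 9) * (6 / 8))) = 23442199863808000000 / 19637425981833583866735429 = 0.00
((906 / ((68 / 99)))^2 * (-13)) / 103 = -26146294317 / 119068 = -219591.28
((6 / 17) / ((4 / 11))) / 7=33 / 238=0.14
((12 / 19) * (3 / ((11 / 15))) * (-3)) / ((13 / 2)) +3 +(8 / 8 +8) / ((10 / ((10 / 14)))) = 93207 / 38038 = 2.45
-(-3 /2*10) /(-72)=-5 /24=-0.21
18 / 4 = 4.50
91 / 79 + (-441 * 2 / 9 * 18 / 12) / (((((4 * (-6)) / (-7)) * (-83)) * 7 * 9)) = 547687 / 472104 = 1.16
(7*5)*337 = 11795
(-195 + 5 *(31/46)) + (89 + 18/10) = -23191/230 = -100.83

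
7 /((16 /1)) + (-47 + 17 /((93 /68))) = -50789 /1488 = -34.13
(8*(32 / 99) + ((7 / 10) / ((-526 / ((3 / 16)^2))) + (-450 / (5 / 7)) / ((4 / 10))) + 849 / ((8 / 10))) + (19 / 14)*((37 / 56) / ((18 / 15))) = -3334126502573 / 6532162560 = -510.42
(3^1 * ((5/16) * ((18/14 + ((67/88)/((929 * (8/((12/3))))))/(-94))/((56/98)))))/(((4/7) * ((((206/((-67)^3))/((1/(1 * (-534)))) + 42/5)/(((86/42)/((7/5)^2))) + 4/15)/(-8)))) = -70438597930072378125/20649712578070636544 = -3.41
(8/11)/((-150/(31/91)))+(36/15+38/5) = 750626/75075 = 10.00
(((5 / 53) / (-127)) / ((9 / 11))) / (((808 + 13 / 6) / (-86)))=0.00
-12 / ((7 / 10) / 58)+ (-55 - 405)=-10180 / 7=-1454.29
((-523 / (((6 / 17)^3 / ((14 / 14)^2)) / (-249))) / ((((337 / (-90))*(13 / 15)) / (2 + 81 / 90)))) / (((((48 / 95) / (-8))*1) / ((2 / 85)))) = 34562028755 / 35048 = 986134.12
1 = 1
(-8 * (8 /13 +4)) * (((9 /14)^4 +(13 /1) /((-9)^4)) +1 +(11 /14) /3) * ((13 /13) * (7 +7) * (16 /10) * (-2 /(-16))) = -1446423652 /9751833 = -148.32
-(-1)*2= 2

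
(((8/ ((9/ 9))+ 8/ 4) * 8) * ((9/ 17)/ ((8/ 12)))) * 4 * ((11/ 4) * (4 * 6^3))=10264320/ 17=603783.53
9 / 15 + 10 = 53 / 5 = 10.60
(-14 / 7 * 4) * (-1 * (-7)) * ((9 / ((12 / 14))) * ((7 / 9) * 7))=-9604 / 3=-3201.33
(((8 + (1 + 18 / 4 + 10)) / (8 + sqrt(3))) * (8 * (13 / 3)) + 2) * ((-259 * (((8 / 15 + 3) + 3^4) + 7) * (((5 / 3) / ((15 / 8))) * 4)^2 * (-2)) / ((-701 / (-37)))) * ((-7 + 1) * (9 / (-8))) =134179977401344 / 5772735 - 16464296855552 * sqrt(3) / 5772735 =18303798.59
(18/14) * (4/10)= 18/35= 0.51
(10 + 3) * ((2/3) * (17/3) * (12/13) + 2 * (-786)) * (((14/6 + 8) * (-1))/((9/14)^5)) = 1019892861568/531441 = 1919108.35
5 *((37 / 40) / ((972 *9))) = 37 / 69984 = 0.00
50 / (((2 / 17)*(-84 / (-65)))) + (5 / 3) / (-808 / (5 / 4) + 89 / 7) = 612689975 / 1863036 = 328.87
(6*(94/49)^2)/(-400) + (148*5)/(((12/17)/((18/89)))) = 2264753697/10684450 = 211.97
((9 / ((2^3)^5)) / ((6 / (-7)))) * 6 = -63 / 32768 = -0.00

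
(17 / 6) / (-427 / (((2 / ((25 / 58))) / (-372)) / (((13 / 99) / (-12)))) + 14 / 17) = -553146 / 72973649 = -0.01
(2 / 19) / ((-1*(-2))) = 0.05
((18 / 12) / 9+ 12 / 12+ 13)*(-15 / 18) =-425 / 36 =-11.81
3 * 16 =48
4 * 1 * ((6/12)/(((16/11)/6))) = 33/4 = 8.25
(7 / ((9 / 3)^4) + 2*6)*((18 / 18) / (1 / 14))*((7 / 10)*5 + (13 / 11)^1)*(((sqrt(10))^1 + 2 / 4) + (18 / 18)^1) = 64169 / 54 + 64169*sqrt(10) / 81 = 3693.50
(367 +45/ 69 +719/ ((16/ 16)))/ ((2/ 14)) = 174951/ 23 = 7606.57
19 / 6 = 3.17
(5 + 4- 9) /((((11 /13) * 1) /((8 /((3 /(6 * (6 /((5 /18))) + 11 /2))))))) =0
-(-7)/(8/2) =7/4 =1.75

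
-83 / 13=-6.38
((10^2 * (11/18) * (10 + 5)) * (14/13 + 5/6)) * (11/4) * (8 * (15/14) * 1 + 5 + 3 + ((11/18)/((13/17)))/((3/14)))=112408561375/1149876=97757.12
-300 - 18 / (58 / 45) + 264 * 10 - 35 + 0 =66440 / 29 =2291.03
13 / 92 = 0.14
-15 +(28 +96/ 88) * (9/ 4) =555/ 11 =50.45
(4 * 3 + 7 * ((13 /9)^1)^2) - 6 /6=2074 /81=25.60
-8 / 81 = -0.10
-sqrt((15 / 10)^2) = -3 / 2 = -1.50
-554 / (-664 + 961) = -554 / 297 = -1.87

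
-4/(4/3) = -3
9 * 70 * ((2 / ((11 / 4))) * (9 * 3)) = 136080 / 11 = 12370.91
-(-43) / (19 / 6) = 258 / 19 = 13.58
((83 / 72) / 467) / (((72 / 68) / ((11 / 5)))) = 0.01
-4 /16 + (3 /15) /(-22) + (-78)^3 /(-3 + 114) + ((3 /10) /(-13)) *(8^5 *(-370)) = 29154765063 /105820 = 275512.81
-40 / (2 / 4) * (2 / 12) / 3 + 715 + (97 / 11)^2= 858476 / 1089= 788.32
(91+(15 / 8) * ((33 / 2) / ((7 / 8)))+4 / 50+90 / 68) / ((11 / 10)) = 760176 / 6545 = 116.15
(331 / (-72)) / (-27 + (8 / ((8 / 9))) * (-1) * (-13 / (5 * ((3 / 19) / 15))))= -331 / 158112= -0.00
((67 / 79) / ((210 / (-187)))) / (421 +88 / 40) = -12529 / 7020888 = -0.00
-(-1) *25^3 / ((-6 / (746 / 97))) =-20027.92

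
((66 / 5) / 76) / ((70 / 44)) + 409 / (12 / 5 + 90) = 995333 / 219450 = 4.54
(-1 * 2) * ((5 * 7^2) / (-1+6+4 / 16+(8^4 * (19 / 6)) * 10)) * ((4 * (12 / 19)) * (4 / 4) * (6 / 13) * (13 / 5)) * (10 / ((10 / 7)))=-2370816 / 29574317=-0.08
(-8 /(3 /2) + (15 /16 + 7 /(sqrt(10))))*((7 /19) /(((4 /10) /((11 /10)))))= -16247 /3648 + 539*sqrt(10) /760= -2.21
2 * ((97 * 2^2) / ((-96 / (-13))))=1261 / 12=105.08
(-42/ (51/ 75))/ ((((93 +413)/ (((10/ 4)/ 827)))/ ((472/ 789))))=-206500/ 935471801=-0.00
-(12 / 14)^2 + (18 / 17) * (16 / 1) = 13500 / 833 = 16.21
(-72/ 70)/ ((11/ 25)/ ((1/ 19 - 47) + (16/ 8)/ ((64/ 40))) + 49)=-69460/ 3308347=-0.02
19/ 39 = 0.49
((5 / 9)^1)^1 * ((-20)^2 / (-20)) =-100 / 9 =-11.11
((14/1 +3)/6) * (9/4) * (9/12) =153/32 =4.78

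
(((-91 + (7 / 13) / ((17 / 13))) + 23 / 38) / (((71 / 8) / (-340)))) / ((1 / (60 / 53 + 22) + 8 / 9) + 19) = 51311630880 / 296686919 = 172.95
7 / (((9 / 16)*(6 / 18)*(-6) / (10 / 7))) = -80 / 9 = -8.89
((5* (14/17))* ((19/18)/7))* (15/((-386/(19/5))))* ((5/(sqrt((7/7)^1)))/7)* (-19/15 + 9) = -104690/206703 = -0.51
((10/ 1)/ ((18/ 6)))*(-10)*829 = -82900/ 3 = -27633.33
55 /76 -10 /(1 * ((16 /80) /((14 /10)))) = -5265 /76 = -69.28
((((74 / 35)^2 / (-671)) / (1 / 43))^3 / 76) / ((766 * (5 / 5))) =-0.00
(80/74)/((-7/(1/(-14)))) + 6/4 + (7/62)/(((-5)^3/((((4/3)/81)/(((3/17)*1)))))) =15476627137/10242996750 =1.51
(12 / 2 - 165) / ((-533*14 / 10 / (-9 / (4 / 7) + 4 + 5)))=-21465 / 14924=-1.44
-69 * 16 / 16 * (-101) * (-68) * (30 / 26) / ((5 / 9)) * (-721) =9225255564 / 13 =709635043.38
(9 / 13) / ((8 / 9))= 81 / 104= 0.78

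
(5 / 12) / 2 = 5 / 24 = 0.21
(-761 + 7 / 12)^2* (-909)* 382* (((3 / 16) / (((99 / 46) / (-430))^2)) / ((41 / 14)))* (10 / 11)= -1374741754427603515625 / 2946834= -466514827244291.17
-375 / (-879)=125 / 293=0.43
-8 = -8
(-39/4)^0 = 1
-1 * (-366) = 366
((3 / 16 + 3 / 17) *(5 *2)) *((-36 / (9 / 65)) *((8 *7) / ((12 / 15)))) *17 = -1126125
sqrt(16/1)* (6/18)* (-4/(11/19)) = -304/33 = -9.21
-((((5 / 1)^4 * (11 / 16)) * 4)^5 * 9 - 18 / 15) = -691155910491943353231 / 5120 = -134991388767957686.18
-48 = -48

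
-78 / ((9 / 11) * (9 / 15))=-1430 / 9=-158.89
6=6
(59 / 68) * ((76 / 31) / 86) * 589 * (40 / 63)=425980 / 46053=9.25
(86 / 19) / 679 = 86 / 12901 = 0.01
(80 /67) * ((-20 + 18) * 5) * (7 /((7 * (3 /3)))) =-800 /67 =-11.94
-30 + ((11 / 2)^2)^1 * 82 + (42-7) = 4971 / 2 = 2485.50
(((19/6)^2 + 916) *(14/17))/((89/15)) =68635/534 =128.53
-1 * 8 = -8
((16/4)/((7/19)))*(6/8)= 57/7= 8.14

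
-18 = -18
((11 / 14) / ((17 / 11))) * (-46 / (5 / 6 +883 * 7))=-16698 / 4413829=-0.00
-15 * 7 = -105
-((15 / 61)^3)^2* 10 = -113906250 / 51520374361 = -0.00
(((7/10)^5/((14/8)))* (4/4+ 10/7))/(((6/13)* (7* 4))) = 10829/600000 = 0.02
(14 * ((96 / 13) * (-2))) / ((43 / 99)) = -266112 / 559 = -476.05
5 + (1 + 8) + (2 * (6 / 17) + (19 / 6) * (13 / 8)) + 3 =18647 / 816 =22.85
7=7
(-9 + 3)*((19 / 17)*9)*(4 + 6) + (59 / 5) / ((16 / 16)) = -50297 / 85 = -591.73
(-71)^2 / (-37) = -5041 / 37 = -136.24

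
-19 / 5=-3.80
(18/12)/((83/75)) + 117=118.36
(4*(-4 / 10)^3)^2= 1024 / 15625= 0.07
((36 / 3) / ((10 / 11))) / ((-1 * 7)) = -66 / 35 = -1.89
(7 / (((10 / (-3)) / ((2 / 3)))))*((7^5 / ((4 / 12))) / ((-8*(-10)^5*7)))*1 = -0.01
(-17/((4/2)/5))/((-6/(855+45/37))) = 224400/37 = 6064.86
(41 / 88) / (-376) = -41 / 33088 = -0.00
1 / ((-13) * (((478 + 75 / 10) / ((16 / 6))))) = -16 / 37869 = -0.00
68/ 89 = 0.76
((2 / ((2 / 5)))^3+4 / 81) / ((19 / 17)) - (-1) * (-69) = 66002 / 1539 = 42.89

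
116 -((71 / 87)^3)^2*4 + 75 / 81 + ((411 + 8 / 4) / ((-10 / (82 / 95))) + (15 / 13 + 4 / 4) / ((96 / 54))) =870848130956518181 / 10710567164922300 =81.31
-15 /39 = -5 /13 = -0.38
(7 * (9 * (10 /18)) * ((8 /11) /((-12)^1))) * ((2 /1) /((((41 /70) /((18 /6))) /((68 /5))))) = -133280 /451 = -295.52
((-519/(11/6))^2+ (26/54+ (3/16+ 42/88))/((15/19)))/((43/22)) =1461341221/35640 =41002.84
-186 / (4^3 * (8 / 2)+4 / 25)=-2325 / 3202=-0.73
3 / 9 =1 / 3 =0.33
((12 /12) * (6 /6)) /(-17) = -1 /17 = -0.06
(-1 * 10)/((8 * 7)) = -5/28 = -0.18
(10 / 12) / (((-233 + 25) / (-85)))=425 / 1248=0.34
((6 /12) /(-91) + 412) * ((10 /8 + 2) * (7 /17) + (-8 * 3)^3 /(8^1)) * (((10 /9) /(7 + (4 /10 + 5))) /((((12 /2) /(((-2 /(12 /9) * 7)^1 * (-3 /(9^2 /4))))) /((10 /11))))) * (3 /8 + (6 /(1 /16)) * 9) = -12986086.45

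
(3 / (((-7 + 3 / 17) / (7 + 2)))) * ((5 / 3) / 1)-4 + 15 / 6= -939 / 116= -8.09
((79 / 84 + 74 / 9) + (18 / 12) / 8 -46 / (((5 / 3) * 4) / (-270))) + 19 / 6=1890521 / 1008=1875.52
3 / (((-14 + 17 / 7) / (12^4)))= -5376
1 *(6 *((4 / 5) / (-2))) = -12 / 5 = -2.40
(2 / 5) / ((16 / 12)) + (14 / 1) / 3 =149 / 30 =4.97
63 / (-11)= -63 / 11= -5.73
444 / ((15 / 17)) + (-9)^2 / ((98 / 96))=142724 / 245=582.55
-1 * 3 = -3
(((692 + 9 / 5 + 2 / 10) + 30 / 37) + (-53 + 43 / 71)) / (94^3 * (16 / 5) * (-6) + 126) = -4219070 / 104732492559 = -0.00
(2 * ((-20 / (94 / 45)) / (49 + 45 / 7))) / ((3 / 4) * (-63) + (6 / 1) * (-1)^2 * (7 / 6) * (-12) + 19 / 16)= 25200 / 9487279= 0.00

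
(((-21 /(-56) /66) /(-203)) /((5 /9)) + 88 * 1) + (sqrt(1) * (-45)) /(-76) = 300695609 /3394160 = 88.59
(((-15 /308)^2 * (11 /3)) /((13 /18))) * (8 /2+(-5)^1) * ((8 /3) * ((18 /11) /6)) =-0.01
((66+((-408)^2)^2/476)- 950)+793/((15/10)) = 1222504154/21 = 58214483.52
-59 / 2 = -29.50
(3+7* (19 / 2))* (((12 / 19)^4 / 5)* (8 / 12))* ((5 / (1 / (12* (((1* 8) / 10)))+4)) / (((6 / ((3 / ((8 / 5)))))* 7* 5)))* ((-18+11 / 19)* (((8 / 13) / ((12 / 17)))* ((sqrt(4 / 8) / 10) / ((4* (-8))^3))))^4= 139354969591819099 / 7531236161098691729090090589224960000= 0.00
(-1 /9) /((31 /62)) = -2 /9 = -0.22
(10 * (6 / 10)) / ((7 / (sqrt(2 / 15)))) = 2 * sqrt(30) / 35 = 0.31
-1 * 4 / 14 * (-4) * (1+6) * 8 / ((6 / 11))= 352 / 3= 117.33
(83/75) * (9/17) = 249/425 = 0.59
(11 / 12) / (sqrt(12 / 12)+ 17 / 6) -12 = -541 / 46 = -11.76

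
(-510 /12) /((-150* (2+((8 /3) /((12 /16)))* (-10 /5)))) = -51 /920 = -0.06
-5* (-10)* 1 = 50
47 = 47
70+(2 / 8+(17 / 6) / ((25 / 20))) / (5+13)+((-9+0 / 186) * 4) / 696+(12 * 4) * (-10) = -12838441 / 31320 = -409.91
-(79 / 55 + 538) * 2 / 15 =-59338 / 825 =-71.92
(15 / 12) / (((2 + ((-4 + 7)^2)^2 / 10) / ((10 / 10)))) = 25 / 202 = 0.12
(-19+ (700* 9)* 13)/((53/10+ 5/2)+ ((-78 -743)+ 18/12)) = -818810/8117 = -100.88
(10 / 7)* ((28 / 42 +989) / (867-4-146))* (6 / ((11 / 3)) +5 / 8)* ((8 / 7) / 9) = 5908310 / 10434501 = 0.57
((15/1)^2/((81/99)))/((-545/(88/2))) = -2420/109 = -22.20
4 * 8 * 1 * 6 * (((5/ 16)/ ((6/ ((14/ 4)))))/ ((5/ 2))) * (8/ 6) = 56/ 3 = 18.67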